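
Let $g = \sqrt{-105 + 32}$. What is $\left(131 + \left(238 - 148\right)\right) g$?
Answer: $221 i \sqrt{73} \approx 1888.2 i$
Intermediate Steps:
$g = i \sqrt{73}$ ($g = \sqrt{-73} = i \sqrt{73} \approx 8.544 i$)
$\left(131 + \left(238 - 148\right)\right) g = \left(131 + \left(238 - 148\right)\right) i \sqrt{73} = \left(131 + 90\right) i \sqrt{73} = 221 i \sqrt{73}$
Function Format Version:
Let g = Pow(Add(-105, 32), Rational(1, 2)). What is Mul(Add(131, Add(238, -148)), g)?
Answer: Mul(221, I, Pow(73, Rational(1, 2))) ≈ Mul(1888.2, I)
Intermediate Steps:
g = Mul(I, Pow(73, Rational(1, 2))) (g = Pow(-73, Rational(1, 2)) = Mul(I, Pow(73, Rational(1, 2))) ≈ Mul(8.5440, I))
Mul(Add(131, Add(238, -148)), g) = Mul(Add(131, Add(238, -148)), Mul(I, Pow(73, Rational(1, 2)))) = Mul(Add(131, 90), Mul(I, Pow(73, Rational(1, 2)))) = Mul(221, Mul(I, Pow(73, Rational(1, 2)))) = Mul(221, I, Pow(73, Rational(1, 2)))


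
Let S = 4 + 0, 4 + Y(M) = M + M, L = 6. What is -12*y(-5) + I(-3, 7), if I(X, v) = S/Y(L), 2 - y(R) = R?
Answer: -167/2 ≈ -83.500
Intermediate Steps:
Y(M) = -4 + 2*M (Y(M) = -4 + (M + M) = -4 + 2*M)
S = 4
y(R) = 2 - R
I(X, v) = ½ (I(X, v) = 4/(-4 + 2*6) = 4/(-4 + 12) = 4/8 = 4*(⅛) = ½)
-12*y(-5) + I(-3, 7) = -12*(2 - 1*(-5)) + ½ = -12*(2 + 5) + ½ = -12*7 + ½ = -84 + ½ = -167/2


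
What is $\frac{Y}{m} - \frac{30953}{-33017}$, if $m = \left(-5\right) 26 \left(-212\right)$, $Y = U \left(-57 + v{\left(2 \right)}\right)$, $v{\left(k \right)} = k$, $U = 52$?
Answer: $\frac{2917831}{3499802} \approx 0.83371$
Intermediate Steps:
$Y = -2860$ ($Y = 52 \left(-57 + 2\right) = 52 \left(-55\right) = -2860$)
$m = 27560$ ($m = \left(-130\right) \left(-212\right) = 27560$)
$\frac{Y}{m} - \frac{30953}{-33017} = - \frac{2860}{27560} - \frac{30953}{-33017} = \left(-2860\right) \frac{1}{27560} - - \frac{30953}{33017} = - \frac{11}{106} + \frac{30953}{33017} = \frac{2917831}{3499802}$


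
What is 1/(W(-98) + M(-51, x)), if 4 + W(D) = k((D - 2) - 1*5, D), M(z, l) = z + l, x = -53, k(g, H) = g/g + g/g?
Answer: -1/106 ≈ -0.0094340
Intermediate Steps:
k(g, H) = 2 (k(g, H) = 1 + 1 = 2)
M(z, l) = l + z
W(D) = -2 (W(D) = -4 + 2 = -2)
1/(W(-98) + M(-51, x)) = 1/(-2 + (-53 - 51)) = 1/(-2 - 104) = 1/(-106) = -1/106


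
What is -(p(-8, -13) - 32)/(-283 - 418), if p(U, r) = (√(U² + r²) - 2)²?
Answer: 205/701 - 4*√233/701 ≈ 0.20534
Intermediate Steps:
p(U, r) = (-2 + √(U² + r²))²
-(p(-8, -13) - 32)/(-283 - 418) = -((-2 + √((-8)² + (-13)²))² - 32)/(-283 - 418) = -((-2 + √(64 + 169))² - 32)/(-701) = -((-2 + √233)² - 32)*(-1)/701 = -(-32 + (-2 + √233)²)*(-1)/701 = -(32/701 - (-2 + √233)²/701) = -32/701 + (-2 + √233)²/701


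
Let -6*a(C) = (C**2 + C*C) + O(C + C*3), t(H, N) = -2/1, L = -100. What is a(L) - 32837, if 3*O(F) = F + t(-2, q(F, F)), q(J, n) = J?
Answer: -36148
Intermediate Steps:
t(H, N) = -2 (t(H, N) = -2*1 = -2)
O(F) = -2/3 + F/3 (O(F) = (F - 2)/3 = (-2 + F)/3 = -2/3 + F/3)
a(C) = 1/9 - 2*C/9 - C**2/3 (a(C) = -((C**2 + C*C) + (-2/3 + (C + C*3)/3))/6 = -((C**2 + C**2) + (-2/3 + (C + 3*C)/3))/6 = -(2*C**2 + (-2/3 + (4*C)/3))/6 = -(2*C**2 + (-2/3 + 4*C/3))/6 = -(-2/3 + 2*C**2 + 4*C/3)/6 = 1/9 - 2*C/9 - C**2/3)
a(L) - 32837 = (1/9 - 2/9*(-100) - 1/3*(-100)**2) - 32837 = (1/9 + 200/9 - 1/3*10000) - 32837 = (1/9 + 200/9 - 10000/3) - 32837 = -3311 - 32837 = -36148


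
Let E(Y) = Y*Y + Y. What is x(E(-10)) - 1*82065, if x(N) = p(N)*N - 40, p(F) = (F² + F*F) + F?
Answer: 1383995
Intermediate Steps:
p(F) = F + 2*F² (p(F) = (F² + F²) + F = 2*F² + F = F + 2*F²)
E(Y) = Y + Y² (E(Y) = Y² + Y = Y + Y²)
x(N) = -40 + N²*(1 + 2*N) (x(N) = (N*(1 + 2*N))*N - 40 = N²*(1 + 2*N) - 40 = -40 + N²*(1 + 2*N))
x(E(-10)) - 1*82065 = (-40 + (-10*(1 - 10))²*(1 + 2*(-10*(1 - 10)))) - 1*82065 = (-40 + (-10*(-9))²*(1 + 2*(-10*(-9)))) - 82065 = (-40 + 90²*(1 + 2*90)) - 82065 = (-40 + 8100*(1 + 180)) - 82065 = (-40 + 8100*181) - 82065 = (-40 + 1466100) - 82065 = 1466060 - 82065 = 1383995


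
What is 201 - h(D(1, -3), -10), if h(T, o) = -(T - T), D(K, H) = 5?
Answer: 201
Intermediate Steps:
h(T, o) = 0 (h(T, o) = -1*0 = 0)
201 - h(D(1, -3), -10) = 201 - 1*0 = 201 + 0 = 201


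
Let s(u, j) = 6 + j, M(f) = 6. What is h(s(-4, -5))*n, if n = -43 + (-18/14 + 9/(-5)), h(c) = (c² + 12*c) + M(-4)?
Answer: -30647/35 ≈ -875.63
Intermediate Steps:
h(c) = 6 + c² + 12*c (h(c) = (c² + 12*c) + 6 = 6 + c² + 12*c)
n = -1613/35 (n = -43 + (-18*1/14 + 9*(-⅕)) = -43 + (-9/7 - 9/5) = -43 - 108/35 = -1613/35 ≈ -46.086)
h(s(-4, -5))*n = (6 + (6 - 5)² + 12*(6 - 5))*(-1613/35) = (6 + 1² + 12*1)*(-1613/35) = (6 + 1 + 12)*(-1613/35) = 19*(-1613/35) = -30647/35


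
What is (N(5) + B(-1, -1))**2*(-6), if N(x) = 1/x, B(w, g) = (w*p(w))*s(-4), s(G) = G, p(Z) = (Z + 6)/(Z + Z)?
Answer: -14406/25 ≈ -576.24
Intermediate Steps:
p(Z) = (6 + Z)/(2*Z) (p(Z) = (6 + Z)/((2*Z)) = (6 + Z)*(1/(2*Z)) = (6 + Z)/(2*Z))
B(w, g) = -12 - 2*w (B(w, g) = (w*((6 + w)/(2*w)))*(-4) = (3 + w/2)*(-4) = -12 - 2*w)
(N(5) + B(-1, -1))**2*(-6) = (1/5 + (-12 - 2*(-1)))**2*(-6) = (1/5 + (-12 + 2))**2*(-6) = (1/5 - 10)**2*(-6) = (-49/5)**2*(-6) = (2401/25)*(-6) = -14406/25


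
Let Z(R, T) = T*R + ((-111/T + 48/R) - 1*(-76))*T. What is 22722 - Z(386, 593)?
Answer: -48482901/193 ≈ -2.5121e+5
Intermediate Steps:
Z(R, T) = R*T + T*(76 - 111/T + 48/R) (Z(R, T) = R*T + ((-111/T + 48/R) + 76)*T = R*T + (76 - 111/T + 48/R)*T = R*T + T*(76 - 111/T + 48/R))
22722 - Z(386, 593) = 22722 - (-111 + 76*593 + 386*593 + 48*593/386) = 22722 - (-111 + 45068 + 228898 + 48*593*(1/386)) = 22722 - (-111 + 45068 + 228898 + 14232/193) = 22722 - 1*52868247/193 = 22722 - 52868247/193 = -48482901/193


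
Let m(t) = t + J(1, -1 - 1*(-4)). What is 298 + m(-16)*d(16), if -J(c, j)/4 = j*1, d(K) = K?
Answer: -150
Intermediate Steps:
J(c, j) = -4*j
m(t) = -12 + t (m(t) = t - 4*(-1 - 1*(-4)) = t - 4*(-1 + 4) = t - 4*3 = t - 12 = -12 + t)
298 + m(-16)*d(16) = 298 + (-12 - 16)*16 = 298 - 28*16 = 298 - 448 = -150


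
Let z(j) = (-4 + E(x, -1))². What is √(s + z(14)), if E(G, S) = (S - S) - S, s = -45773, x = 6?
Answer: 2*I*√11441 ≈ 213.93*I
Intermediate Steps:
E(G, S) = -S (E(G, S) = 0 - S = -S)
z(j) = 9 (z(j) = (-4 - 1*(-1))² = (-4 + 1)² = (-3)² = 9)
√(s + z(14)) = √(-45773 + 9) = √(-45764) = 2*I*√11441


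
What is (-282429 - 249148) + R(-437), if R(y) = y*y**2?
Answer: -83985030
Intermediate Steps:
R(y) = y**3
(-282429 - 249148) + R(-437) = (-282429 - 249148) + (-437)**3 = -531577 - 83453453 = -83985030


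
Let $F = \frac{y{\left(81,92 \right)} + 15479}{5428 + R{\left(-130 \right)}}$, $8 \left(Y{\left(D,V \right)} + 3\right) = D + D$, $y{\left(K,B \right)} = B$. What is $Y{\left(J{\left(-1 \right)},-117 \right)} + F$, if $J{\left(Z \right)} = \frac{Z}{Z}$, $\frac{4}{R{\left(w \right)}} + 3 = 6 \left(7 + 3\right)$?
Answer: $\frac{36697}{309400} \approx 0.11861$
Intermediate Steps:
$R{\left(w \right)} = \frac{4}{57}$ ($R{\left(w \right)} = \frac{4}{-3 + 6 \left(7 + 3\right)} = \frac{4}{-3 + 6 \cdot 10} = \frac{4}{-3 + 60} = \frac{4}{57}$)
$J{\left(Z \right)} = 1$
$Y{\left(D,V \right)} = -3 + \frac{D}{4}$ ($Y{\left(D,V \right)} = -3 + \frac{D + D}{8} = -3 + \frac{2 D}{8} = -3 + \frac{D}{4}$)
$F = \frac{887547}{309400}$ ($F = \frac{92 + 15479}{5428 + \frac{4}{57}} = \frac{15571}{\frac{309400}{57}} = 15571 \cdot \frac{57}{309400} = \frac{887547}{309400} \approx 2.8686$)
$Y{\left(J{\left(-1 \right)},-117 \right)} + F = \left(-3 + \frac{1}{4} \cdot 1\right) + \frac{887547}{309400} = \left(-3 + \frac{1}{4}\right) + \frac{887547}{309400} = - \frac{11}{4} + \frac{887547}{309400} = \frac{36697}{309400}$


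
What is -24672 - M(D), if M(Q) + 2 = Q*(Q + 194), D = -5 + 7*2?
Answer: -26497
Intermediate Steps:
D = 9 (D = -5 + 14 = 9)
M(Q) = -2 + Q*(194 + Q) (M(Q) = -2 + Q*(Q + 194) = -2 + Q*(194 + Q))
-24672 - M(D) = -24672 - (-2 + 9² + 194*9) = -24672 - (-2 + 81 + 1746) = -24672 - 1*1825 = -24672 - 1825 = -26497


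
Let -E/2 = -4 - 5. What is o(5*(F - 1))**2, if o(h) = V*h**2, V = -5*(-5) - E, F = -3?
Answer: 7840000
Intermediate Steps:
E = 18 (E = -2*(-4 - 5) = -2*(-9) = 18)
V = 7 (V = -5*(-5) - 1*18 = 25 - 18 = 7)
o(h) = 7*h**2
o(5*(F - 1))**2 = (7*(5*(-3 - 1))**2)**2 = (7*(5*(-4))**2)**2 = (7*(-20)**2)**2 = (7*400)**2 = 2800**2 = 7840000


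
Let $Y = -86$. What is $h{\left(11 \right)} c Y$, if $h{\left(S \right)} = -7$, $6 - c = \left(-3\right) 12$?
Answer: $25284$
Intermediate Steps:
$c = 42$ ($c = 6 - \left(-3\right) 12 = 6 - -36 = 6 + 36 = 42$)
$h{\left(11 \right)} c Y = \left(-7\right) 42 \left(-86\right) = \left(-294\right) \left(-86\right) = 25284$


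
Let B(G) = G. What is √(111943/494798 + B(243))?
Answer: √59547878947886/494798 ≈ 15.596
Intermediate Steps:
√(111943/494798 + B(243)) = √(111943/494798 + 243) = √(120347857/494798) = √59547878947886/494798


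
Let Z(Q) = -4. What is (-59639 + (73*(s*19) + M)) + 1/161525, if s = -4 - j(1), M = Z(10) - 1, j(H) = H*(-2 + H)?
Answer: -10306102624/161525 ≈ -63805.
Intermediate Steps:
M = -5 (M = -4 - 1 = -5)
s = -3 (s = -4 - (-2 + 1) = -4 - (-1) = -4 - 1*(-1) = -4 + 1 = -3)
(-59639 + (73*(s*19) + M)) + 1/161525 = (-59639 + (73*(-3*19) - 5)) + 1/161525 = (-59639 + (73*(-57) - 5)) + 1/161525 = (-59639 + (-4161 - 5)) + 1/161525 = (-59639 - 4166) + 1/161525 = -63805 + 1/161525 = -10306102624/161525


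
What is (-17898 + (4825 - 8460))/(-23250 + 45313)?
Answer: -21533/22063 ≈ -0.97598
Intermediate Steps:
(-17898 + (4825 - 8460))/(-23250 + 45313) = (-17898 - 3635)/22063 = -21533*1/22063 = -21533/22063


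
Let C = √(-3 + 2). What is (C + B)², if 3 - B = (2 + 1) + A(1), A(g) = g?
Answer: (1 - I)² ≈ -2.0*I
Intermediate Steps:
B = -1 (B = 3 - ((2 + 1) + 1) = 3 - (3 + 1) = 3 - 1*4 = 3 - 4 = -1)
C = I (C = √(-1) = I ≈ 1.0*I)
(C + B)² = (I - 1)² = (-1 + I)²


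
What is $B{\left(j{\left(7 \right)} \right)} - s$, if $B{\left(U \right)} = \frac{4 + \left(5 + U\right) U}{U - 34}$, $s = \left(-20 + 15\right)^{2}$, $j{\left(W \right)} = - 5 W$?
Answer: $- \frac{2779}{69} \approx -40.275$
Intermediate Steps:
$s = 25$ ($s = \left(-5\right)^{2} = 25$)
$B{\left(U \right)} = \frac{4 + U \left(5 + U\right)}{-34 + U}$
$B{\left(j{\left(7 \right)} \right)} - s = \frac{4 + \left(\left(-5\right) 7\right)^{2} + 5 \left(\left(-5\right) 7\right)}{-34 - 35} - 25 = \frac{4 + \left(-35\right)^{2} + 5 \left(-35\right)}{-34 - 35} - 25 = \frac{4 + 1225 - 175}{-69} - 25 = \left(- \frac{1}{69}\right) 1054 - 25 = - \frac{1054}{69} - 25 = - \frac{2779}{69}$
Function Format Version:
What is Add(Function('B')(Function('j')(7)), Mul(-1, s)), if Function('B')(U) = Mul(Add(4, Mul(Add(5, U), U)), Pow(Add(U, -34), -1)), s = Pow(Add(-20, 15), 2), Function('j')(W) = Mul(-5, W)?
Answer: Rational(-2779, 69) ≈ -40.275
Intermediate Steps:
s = 25 (s = Pow(-5, 2) = 25)
Function('B')(U) = Mul(Pow(Add(-34, U), -1), Add(4, Mul(U, Add(5, U)))) (Function('B')(U) = Mul(Add(4, Mul(U, Add(5, U))), Pow(Add(-34, U), -1)) = Mul(Pow(Add(-34, U), -1), Add(4, Mul(U, Add(5, U)))))
Add(Function('B')(Function('j')(7)), Mul(-1, s)) = Add(Mul(Pow(Add(-34, Mul(-5, 7)), -1), Add(4, Pow(Mul(-5, 7), 2), Mul(5, Mul(-5, 7)))), Mul(-1, 25)) = Add(Mul(Pow(Add(-34, -35), -1), Add(4, Pow(-35, 2), Mul(5, -35))), -25) = Add(Mul(Pow(-69, -1), Add(4, 1225, -175)), -25) = Add(Mul(Rational(-1, 69), 1054), -25) = Add(Rational(-1054, 69), -25) = Rational(-2779, 69)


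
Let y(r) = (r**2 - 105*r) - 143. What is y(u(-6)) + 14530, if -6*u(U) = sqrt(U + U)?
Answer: 43160/3 + 35*I*sqrt(3) ≈ 14387.0 + 60.622*I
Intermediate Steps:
u(U) = -sqrt(2)*sqrt(U)/6 (u(U) = -sqrt(U + U)/6 = -sqrt(2)*sqrt(U)/6)
y(r) = -143 + r**2 - 105*r
y(u(-6)) + 14530 = (-143 + (-sqrt(2)*sqrt(-6)/6)**2 - (-35)*sqrt(2)*sqrt(-6)/2) + 14530 = (-143 + (-sqrt(2)*I*sqrt(6)/6)**2 - (-35)*sqrt(2)*I*sqrt(6)/2) + 14530 = (-143 + (-I*sqrt(3)/3)**2 - (-35)*I*sqrt(3)) + 14530 = (-143 - 1/3 + 35*I*sqrt(3)) + 14530 = (-430/3 + 35*I*sqrt(3)) + 14530 = 43160/3 + 35*I*sqrt(3)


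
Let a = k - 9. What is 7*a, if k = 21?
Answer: 84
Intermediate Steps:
a = 12 (a = 21 - 9 = 12)
7*a = 7*12 = 84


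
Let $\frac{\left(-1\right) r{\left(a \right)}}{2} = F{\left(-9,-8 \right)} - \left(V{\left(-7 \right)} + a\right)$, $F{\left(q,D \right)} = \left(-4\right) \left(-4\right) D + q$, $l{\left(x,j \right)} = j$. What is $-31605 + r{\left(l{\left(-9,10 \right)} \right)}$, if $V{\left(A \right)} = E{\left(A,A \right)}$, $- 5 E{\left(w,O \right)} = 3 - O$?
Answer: $-31315$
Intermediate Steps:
$E{\left(w,O \right)} = - \frac{3}{5} + \frac{O}{5}$ ($E{\left(w,O \right)} = - \frac{3 - O}{5} = - \frac{3}{5} + \frac{O}{5}$)
$V{\left(A \right)} = - \frac{3}{5} + \frac{A}{5}$
$F{\left(q,D \right)} = q + 16 D$ ($F{\left(q,D \right)} = 16 D + q = q + 16 D$)
$r{\left(a \right)} = 270 + 2 a$ ($r{\left(a \right)} = - 2 \left(\left(-9 + 16 \left(-8\right)\right) - \left(\left(- \frac{3}{5} + \frac{1}{5} \left(-7\right)\right) + a\right)\right) = - 2 \left(\left(-9 - 128\right) - \left(\left(- \frac{3}{5} - \frac{7}{5}\right) + a\right)\right) = - 2 \left(-137 - \left(-2 + a\right)\right) = - 2 \left(-135 - a\right) = 270 + 2 a$)
$-31605 + r{\left(l{\left(-9,10 \right)} \right)} = -31605 + \left(270 + 2 \cdot 10\right) = -31605 + \left(270 + 20\right) = -31605 + 290 = -31315$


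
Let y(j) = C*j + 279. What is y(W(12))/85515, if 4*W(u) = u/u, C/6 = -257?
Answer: -71/57010 ≈ -0.0012454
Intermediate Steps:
C = -1542 (C = 6*(-257) = -1542)
W(u) = ¼ (W(u) = (u/u)/4 = (¼)*1 = ¼)
y(j) = 279 - 1542*j (y(j) = -1542*j + 279 = 279 - 1542*j)
y(W(12))/85515 = (279 - 1542*¼)/85515 = (279 - 771/2)*(1/85515) = -213/2*1/85515 = -71/57010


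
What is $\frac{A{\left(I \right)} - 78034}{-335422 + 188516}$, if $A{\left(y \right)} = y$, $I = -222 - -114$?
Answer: $\frac{39071}{73453} \approx 0.53192$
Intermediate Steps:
$I = -108$ ($I = -222 + 114 = -108$)
$\frac{A{\left(I \right)} - 78034}{-335422 + 188516} = \frac{-108 - 78034}{-335422 + 188516} = - \frac{78142}{-146906} = \left(-78142\right) \left(- \frac{1}{146906}\right) = \frac{39071}{73453}$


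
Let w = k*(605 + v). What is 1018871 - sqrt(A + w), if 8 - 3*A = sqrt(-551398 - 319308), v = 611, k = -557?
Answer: 1018871 - sqrt(-6095784 - 3*I*sqrt(870706))/3 ≈ 1.0189e+6 + 822.99*I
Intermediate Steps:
A = 8/3 - I*sqrt(870706)/3 (A = 8/3 - sqrt(-551398 - 319308)/3 = 8/3 - I*sqrt(870706)/3 ≈ 2.6667 - 311.04*I)
w = -677312 (w = -557*(605 + 611) = -557*1216 = -677312)
1018871 - sqrt(A + w) = 1018871 - sqrt((8/3 - I*sqrt(870706)/3) - 677312) = 1018871 - sqrt(-2031928/3 - I*sqrt(870706)/3)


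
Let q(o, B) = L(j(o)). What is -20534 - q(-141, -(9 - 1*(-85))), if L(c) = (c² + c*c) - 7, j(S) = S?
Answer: -60289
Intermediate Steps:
L(c) = -7 + 2*c² (L(c) = (c² + c²) - 7 = 2*c² - 7 = -7 + 2*c²)
q(o, B) = -7 + 2*o²
-20534 - q(-141, -(9 - 1*(-85))) = -20534 - (-7 + 2*(-141)²) = -20534 - (-7 + 2*19881) = -20534 - (-7 + 39762) = -20534 - 1*39755 = -20534 - 39755 = -60289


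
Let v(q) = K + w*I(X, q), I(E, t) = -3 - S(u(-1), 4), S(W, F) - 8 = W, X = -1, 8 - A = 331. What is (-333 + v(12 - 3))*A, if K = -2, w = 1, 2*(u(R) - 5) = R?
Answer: 226423/2 ≈ 1.1321e+5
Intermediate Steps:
A = -323 (A = 8 - 1*331 = 8 - 331 = -323)
u(R) = 5 + R/2
S(W, F) = 8 + W
I(E, t) = -31/2 (I(E, t) = -3 - (8 + (5 + (½)*(-1))) = -3 - (8 + (5 - ½)) = -3 - (8 + 9/2) = -3 - 1*25/2 = -3 - 25/2 = -31/2)
v(q) = -35/2 (v(q) = -2 + 1*(-31/2) = -2 - 31/2 = -35/2)
(-333 + v(12 - 3))*A = (-333 - 35/2)*(-323) = -701/2*(-323) = 226423/2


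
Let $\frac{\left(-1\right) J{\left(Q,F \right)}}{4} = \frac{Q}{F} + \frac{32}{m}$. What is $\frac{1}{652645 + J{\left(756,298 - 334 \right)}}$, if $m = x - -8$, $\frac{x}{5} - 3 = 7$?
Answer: $\frac{29}{18929077} \approx 1.532 \cdot 10^{-6}$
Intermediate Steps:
$x = 50$ ($x = 15 + 5 \cdot 7 = 15 + 35 = 50$)
$m = 58$ ($m = 50 - -8 = 50 + 8 = 58$)
$J{\left(Q,F \right)} = - \frac{64}{29} - \frac{4 Q}{F}$ ($J{\left(Q,F \right)} = - 4 \left(\frac{Q}{F} + \frac{32}{58}\right) = - 4 \left(\frac{Q}{F} + 32 \cdot \frac{1}{58}\right) = - 4 \left(\frac{Q}{F} + \frac{16}{29}\right) = - 4 \left(\frac{16}{29} + \frac{Q}{F}\right) = - \frac{64}{29} - \frac{4 Q}{F}$)
$\frac{1}{652645 + J{\left(756,298 - 334 \right)}} = \frac{1}{652645 - \left(\frac{64}{29} + \frac{3024}{298 - 334}\right)} = \frac{1}{652645 - \left(\frac{64}{29} + \frac{3024}{-36}\right)} = \frac{1}{652645 - \left(\frac{64}{29} + 3024 \left(- \frac{1}{36}\right)\right)} = \frac{1}{652645 + \left(- \frac{64}{29} + 84\right)} = \frac{1}{652645 + \frac{2372}{29}} = \frac{1}{\frac{18929077}{29}} = \frac{29}{18929077}$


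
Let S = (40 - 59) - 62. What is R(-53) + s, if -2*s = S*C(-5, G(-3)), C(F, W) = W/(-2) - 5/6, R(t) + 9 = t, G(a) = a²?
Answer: -278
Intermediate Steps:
R(t) = -9 + t
C(F, W) = -⅚ - W/2 (C(F, W) = W*(-½) - 5*⅙ = -W/2 - ⅚ = -⅚ - W/2)
S = -81 (S = -19 - 62 = -81)
s = -216 (s = -(-81)*(-⅚ - ½*(-3)²)/2 = -(-81)*(-⅚ - ½*9)/2 = -(-81)*(-⅚ - 9/2)/2 = -(-81)*(-16)/(2*3) = -½*432 = -216)
R(-53) + s = (-9 - 53) - 216 = -62 - 216 = -278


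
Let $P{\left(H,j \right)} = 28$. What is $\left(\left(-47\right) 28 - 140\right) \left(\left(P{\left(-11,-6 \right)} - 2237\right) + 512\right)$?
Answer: $2470832$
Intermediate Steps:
$\left(\left(-47\right) 28 - 140\right) \left(\left(P{\left(-11,-6 \right)} - 2237\right) + 512\right) = \left(\left(-47\right) 28 - 140\right) \left(\left(28 - 2237\right) + 512\right) = \left(-1316 - 140\right) \left(-2209 + 512\right) = \left(-1456\right) \left(-1697\right) = 2470832$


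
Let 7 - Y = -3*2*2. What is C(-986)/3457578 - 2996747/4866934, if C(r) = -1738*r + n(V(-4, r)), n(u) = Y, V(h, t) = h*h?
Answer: -168423747759/1402316993821 ≈ -0.12010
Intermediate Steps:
V(h, t) = h**2
Y = 19 (Y = 7 - (-3*2)*2 = 7 - (-6)*2 = 7 - 1*(-12) = 7 + 12 = 19)
n(u) = 19
C(r) = 19 - 1738*r (C(r) = -1738*r + 19 = 19 - 1738*r)
C(-986)/3457578 - 2996747/4866934 = (19 - 1738*(-986))/3457578 - 2996747/4866934 = (19 + 1713668)*(1/3457578) - 2996747*1/4866934 = 1713687*(1/3457578) - 2996747/4866934 = 571229/1152526 - 2996747/4866934 = -168423747759/1402316993821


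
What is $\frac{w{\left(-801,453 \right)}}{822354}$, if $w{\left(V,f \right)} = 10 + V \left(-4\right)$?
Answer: $\frac{1607}{411177} \approx 0.0039083$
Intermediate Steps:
$w{\left(V,f \right)} = 10 - 4 V$
$\frac{w{\left(-801,453 \right)}}{822354} = \frac{10 - -3204}{822354} = \left(10 + 3204\right) \frac{1}{822354} = 3214 \cdot \frac{1}{822354} = \frac{1607}{411177}$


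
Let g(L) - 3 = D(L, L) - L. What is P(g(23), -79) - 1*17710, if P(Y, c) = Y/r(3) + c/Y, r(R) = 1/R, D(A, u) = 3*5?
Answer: -88546/5 ≈ -17709.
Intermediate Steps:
D(A, u) = 15
g(L) = 18 - L (g(L) = 3 + (15 - L) = 18 - L)
P(Y, c) = 3*Y + c/Y (P(Y, c) = Y/(1/3) + c/Y = Y/(⅓) + c/Y = Y*3 + c/Y = 3*Y + c/Y)
P(g(23), -79) - 1*17710 = (3*(18 - 1*23) - 79/(18 - 1*23)) - 1*17710 = (3*(18 - 23) - 79/(18 - 23)) - 17710 = (3*(-5) - 79/(-5)) - 17710 = (-15 - 79*(-⅕)) - 17710 = (-15 + 79/5) - 17710 = ⅘ - 17710 = -88546/5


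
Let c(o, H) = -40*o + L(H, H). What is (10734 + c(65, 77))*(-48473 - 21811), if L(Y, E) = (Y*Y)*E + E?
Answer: -32664067296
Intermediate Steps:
L(Y, E) = E + E*Y**2 (L(Y, E) = Y**2*E + E = E*Y**2 + E = E + E*Y**2)
c(o, H) = -40*o + H*(1 + H**2)
(10734 + c(65, 77))*(-48473 - 21811) = (10734 + (77 + 77**3 - 40*65))*(-48473 - 21811) = (10734 + (77 + 456533 - 2600))*(-70284) = (10734 + 454010)*(-70284) = 464744*(-70284) = -32664067296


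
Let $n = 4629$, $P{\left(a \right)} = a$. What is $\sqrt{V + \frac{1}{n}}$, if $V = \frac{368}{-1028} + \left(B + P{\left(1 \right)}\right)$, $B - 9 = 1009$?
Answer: $\frac{2 \sqrt{360414535488447}}{1189653} \approx 31.916$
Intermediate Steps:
$B = 1018$ ($B = 9 + 1009 = 1018$)
$V = \frac{261791}{257}$ ($V = \frac{368}{-1028} + \left(1018 + 1\right) = 368 \left(- \frac{1}{1028}\right) + 1019 = - \frac{92}{257} + 1019 = \frac{261791}{257} \approx 1018.6$)
$\sqrt{V + \frac{1}{n}} = \sqrt{\frac{261791}{257} + \frac{1}{4629}} = \sqrt{\frac{1211830796}{1189653}} = \frac{2 \sqrt{360414535488447}}{1189653}$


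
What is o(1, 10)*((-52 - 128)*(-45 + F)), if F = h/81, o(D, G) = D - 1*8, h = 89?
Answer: -497840/9 ≈ -55316.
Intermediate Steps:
o(D, G) = -8 + D (o(D, G) = D - 8 = -8 + D)
F = 89/81 ≈ 1.0988
o(1, 10)*((-52 - 128)*(-45 + F)) = (-8 + 1)*((-52 - 128)*(-45 + 89/81)) = -(-1260)*(-3556)/81 = -7*71120/9 = -497840/9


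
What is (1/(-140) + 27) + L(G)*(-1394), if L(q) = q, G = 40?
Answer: -7802621/140 ≈ -55733.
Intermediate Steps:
(1/(-140) + 27) + L(G)*(-1394) = (1/(-140) + 27) + 40*(-1394) = (-1/140 + 27) - 55760 = 3779/140 - 55760 = -7802621/140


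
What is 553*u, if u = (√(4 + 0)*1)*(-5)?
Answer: -5530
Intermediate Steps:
u = -10 (u = (√4*1)*(-5) = (2*1)*(-5) = 2*(-5) = -10)
553*u = 553*(-10) = -5530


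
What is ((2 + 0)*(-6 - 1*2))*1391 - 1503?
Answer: -23759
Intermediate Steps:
((2 + 0)*(-6 - 1*2))*1391 - 1503 = (2*(-6 - 2))*1391 - 1503 = (2*(-8))*1391 - 1503 = -16*1391 - 1503 = -22256 - 1503 = -23759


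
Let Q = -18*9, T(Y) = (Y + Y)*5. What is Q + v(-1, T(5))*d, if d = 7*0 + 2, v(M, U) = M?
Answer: -164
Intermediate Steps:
T(Y) = 10*Y (T(Y) = (2*Y)*5 = 10*Y)
Q = -162
d = 2 (d = 0 + 2 = 2)
Q + v(-1, T(5))*d = -162 - 1*2 = -162 - 2 = -164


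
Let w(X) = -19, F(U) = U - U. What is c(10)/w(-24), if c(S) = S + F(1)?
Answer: -10/19 ≈ -0.52632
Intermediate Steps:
F(U) = 0
c(S) = S (c(S) = S + 0 = S)
c(10)/w(-24) = 10/(-19) = 10*(-1/19) = -10/19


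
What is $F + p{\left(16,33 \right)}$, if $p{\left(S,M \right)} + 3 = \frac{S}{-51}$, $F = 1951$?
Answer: $\frac{99332}{51} \approx 1947.7$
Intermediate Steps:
$p{\left(S,M \right)} = -3 - \frac{S}{51}$ ($p{\left(S,M \right)} = -3 + \frac{S}{-51} = -3 + S \left(- \frac{1}{51}\right) = -3 - \frac{S}{51}$)
$F + p{\left(16,33 \right)} = 1951 - \frac{169}{51} = \frac{99332}{51}$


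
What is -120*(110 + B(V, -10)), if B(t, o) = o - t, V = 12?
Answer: -10560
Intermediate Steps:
-120*(110 + B(V, -10)) = -120*(110 + (-10 - 1*12)) = -120*(110 + (-10 - 12)) = -120*(110 - 22) = -120*88 = -10560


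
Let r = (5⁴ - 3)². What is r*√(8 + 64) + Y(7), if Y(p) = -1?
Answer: -1 + 2321304*√2 ≈ 3.2828e+6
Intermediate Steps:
r = 386884 (r = (625 - 3)² = 622² = 386884)
r*√(8 + 64) + Y(7) = 386884*√(8 + 64) - 1 = 386884*√72 - 1 = 386884*(6*√2) - 1 = 2321304*√2 - 1 = -1 + 2321304*√2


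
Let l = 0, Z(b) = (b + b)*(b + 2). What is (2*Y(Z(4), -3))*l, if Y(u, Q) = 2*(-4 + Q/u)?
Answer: 0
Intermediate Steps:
Z(b) = 2*b*(2 + b) (Z(b) = (2*b)*(2 + b) = 2*b*(2 + b))
Y(u, Q) = -8 + 2*Q/u
(2*Y(Z(4), -3))*l = (2*(-8 + 2*(-3)/(2*4*(2 + 4))))*0 = (2*(-8 + 2*(-3)/(2*4*6)))*0 = (2*(-8 + 2*(-3)/48))*0 = (2*(-8 + 2*(-3)*(1/48)))*0 = (2*(-8 - ⅛))*0 = (2*(-65/8))*0 = -65/4*0 = 0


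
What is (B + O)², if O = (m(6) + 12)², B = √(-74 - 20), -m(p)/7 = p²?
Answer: (57600 + I*√94)² ≈ 3.3178e+9 + 1.12e+6*I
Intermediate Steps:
m(p) = -7*p²
B = I*√94 (B = √(-94) = I*√94 ≈ 9.6954*I)
O = 57600 (O = (-7*6² + 12)² = (-7*36 + 12)² = (-252 + 12)² = (-240)² = 57600)
(B + O)² = (I*√94 + 57600)² = (57600 + I*√94)²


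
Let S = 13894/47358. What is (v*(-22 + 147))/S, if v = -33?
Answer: -97675875/6947 ≈ -14060.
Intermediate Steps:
S = 6947/23679 (S = 13894*(1/47358) = 6947/23679 ≈ 0.29338)
(v*(-22 + 147))/S = (-33*(-22 + 147))/(6947/23679) = -33*125*(23679/6947) = -4125*23679/6947 = -97675875/6947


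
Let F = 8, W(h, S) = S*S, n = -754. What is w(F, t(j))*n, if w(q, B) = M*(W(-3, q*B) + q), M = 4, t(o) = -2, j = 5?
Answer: -796224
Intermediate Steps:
W(h, S) = S**2
w(q, B) = 4*q + 4*B**2*q**2 (w(q, B) = 4*((q*B)**2 + q) = 4*((B*q)**2 + q) = 4*(B**2*q**2 + q) = 4*(q + B**2*q**2) = 4*q + 4*B**2*q**2)
w(F, t(j))*n = (4*8*(1 + 8*(-2)**2))*(-754) = (4*8*(1 + 8*4))*(-754) = (4*8*(1 + 32))*(-754) = (4*8*33)*(-754) = 1056*(-754) = -796224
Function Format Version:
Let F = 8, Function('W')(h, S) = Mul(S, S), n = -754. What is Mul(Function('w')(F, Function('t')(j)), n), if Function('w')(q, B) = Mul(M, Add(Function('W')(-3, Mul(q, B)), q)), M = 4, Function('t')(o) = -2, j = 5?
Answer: -796224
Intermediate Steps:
Function('W')(h, S) = Pow(S, 2)
Function('w')(q, B) = Add(Mul(4, q), Mul(4, Pow(B, 2), Pow(q, 2))) (Function('w')(q, B) = Mul(4, Add(Pow(Mul(q, B), 2), q)) = Mul(4, Add(Pow(Mul(B, q), 2), q)) = Mul(4, Add(Mul(Pow(B, 2), Pow(q, 2)), q)) = Mul(4, Add(q, Mul(Pow(B, 2), Pow(q, 2)))) = Add(Mul(4, q), Mul(4, Pow(B, 2), Pow(q, 2))))
Mul(Function('w')(F, Function('t')(j)), n) = Mul(Mul(4, 8, Add(1, Mul(8, Pow(-2, 2)))), -754) = Mul(Mul(4, 8, Add(1, Mul(8, 4))), -754) = Mul(Mul(4, 8, Add(1, 32)), -754) = Mul(Mul(4, 8, 33), -754) = Mul(1056, -754) = -796224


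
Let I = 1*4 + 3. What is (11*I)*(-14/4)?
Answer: -539/2 ≈ -269.50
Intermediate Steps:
I = 7 (I = 4 + 3 = 7)
(11*I)*(-14/4) = (11*7)*(-14/4) = 77*(-14*¼) = 77*(-7/2) = -539/2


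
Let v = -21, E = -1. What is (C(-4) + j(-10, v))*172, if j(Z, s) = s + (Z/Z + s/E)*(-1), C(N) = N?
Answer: -8084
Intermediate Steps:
j(Z, s) = -1 + 2*s (j(Z, s) = s + (Z/Z + s/(-1))*(-1) = s + (1 + s*(-1))*(-1) = s + (1 - s)*(-1) = s + (-1 + s) = -1 + 2*s)
(C(-4) + j(-10, v))*172 = (-4 + (-1 + 2*(-21)))*172 = (-4 + (-1 - 42))*172 = (-4 - 43)*172 = -47*172 = -8084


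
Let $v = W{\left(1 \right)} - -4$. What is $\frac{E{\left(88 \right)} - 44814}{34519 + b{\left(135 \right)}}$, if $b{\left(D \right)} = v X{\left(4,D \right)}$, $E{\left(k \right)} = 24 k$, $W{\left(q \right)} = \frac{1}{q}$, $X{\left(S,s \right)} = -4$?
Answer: $- \frac{42702}{34499} \approx -1.2378$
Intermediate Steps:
$v = 5$ ($v = 1^{-1} - -4 = 1 + 4 = 5$)
$b{\left(D \right)} = -20$ ($b{\left(D \right)} = 5 \left(-4\right) = -20$)
$\frac{E{\left(88 \right)} - 44814}{34519 + b{\left(135 \right)}} = \frac{24 \cdot 88 - 44814}{34519 - 20} = \frac{2112 - 44814}{34499} = \left(-42702\right) \frac{1}{34499} = - \frac{42702}{34499}$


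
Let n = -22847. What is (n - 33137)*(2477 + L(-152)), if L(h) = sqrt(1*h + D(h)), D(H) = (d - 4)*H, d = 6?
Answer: -138672368 - 111968*I*sqrt(114) ≈ -1.3867e+8 - 1.1955e+6*I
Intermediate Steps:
D(H) = 2*H (D(H) = (6 - 4)*H = 2*H)
L(h) = sqrt(3)*sqrt(h) (L(h) = sqrt(1*h + 2*h) = sqrt(h + 2*h) = sqrt(3*h) = sqrt(3)*sqrt(h))
(n - 33137)*(2477 + L(-152)) = (-22847 - 33137)*(2477 + sqrt(3)*sqrt(-152)) = -55984*(2477 + sqrt(3)*(2*I*sqrt(38))) = -55984*(2477 + 2*I*sqrt(114)) = -138672368 - 111968*I*sqrt(114)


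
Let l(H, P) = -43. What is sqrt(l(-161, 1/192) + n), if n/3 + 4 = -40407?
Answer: 2*I*sqrt(30319) ≈ 348.25*I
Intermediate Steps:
n = -121233 (n = -12 + 3*(-40407) = -12 - 121221 = -121233)
sqrt(l(-161, 1/192) + n) = sqrt(-43 - 121233) = sqrt(-121276) = 2*I*sqrt(30319)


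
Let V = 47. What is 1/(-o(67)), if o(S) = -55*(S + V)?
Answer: 1/6270 ≈ 0.00015949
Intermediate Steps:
o(S) = -2585 - 55*S (o(S) = -55*(S + 47) = -55*(47 + S) = -2585 - 55*S)
1/(-o(67)) = 1/(-(-2585 - 55*67)) = 1/(-(-2585 - 3685)) = 1/(-1*(-6270)) = 1/6270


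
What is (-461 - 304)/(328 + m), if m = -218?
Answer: -153/22 ≈ -6.9545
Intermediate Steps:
(-461 - 304)/(328 + m) = (-461 - 304)/(328 - 218) = -765/110 = -765*1/110 = -153/22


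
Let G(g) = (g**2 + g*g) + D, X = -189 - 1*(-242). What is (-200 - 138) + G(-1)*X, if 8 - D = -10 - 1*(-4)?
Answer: 510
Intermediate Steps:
D = 14 (D = 8 - (-10 - 1*(-4)) = 8 - (-10 + 4) = 8 - 1*(-6) = 8 + 6 = 14)
X = 53 (X = -189 + 242 = 53)
G(g) = 14 + 2*g**2 (G(g) = (g**2 + g*g) + 14 = (g**2 + g**2) + 14 = 2*g**2 + 14 = 14 + 2*g**2)
(-200 - 138) + G(-1)*X = (-200 - 138) + (14 + 2*(-1)**2)*53 = -338 + (14 + 2*1)*53 = -338 + (14 + 2)*53 = -338 + 16*53 = -338 + 848 = 510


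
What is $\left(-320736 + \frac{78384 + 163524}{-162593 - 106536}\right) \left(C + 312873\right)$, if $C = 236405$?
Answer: $- \frac{47413457716784856}{269129} \approx -1.7617 \cdot 10^{11}$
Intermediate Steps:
$\left(-320736 + \frac{78384 + 163524}{-162593 - 106536}\right) \left(C + 312873\right) = \left(-320736 + \frac{78384 + 163524}{-162593 - 106536}\right) \left(236405 + 312873\right) = \left(-320736 + \frac{241908}{-269129}\right) 549278 = \left(-320736 + 241908 \left(- \frac{1}{269129}\right)\right) 549278 = \left(-320736 - \frac{241908}{269129}\right) 549278 = \left(- \frac{86319600852}{269129}\right) 549278 = - \frac{47413457716784856}{269129}$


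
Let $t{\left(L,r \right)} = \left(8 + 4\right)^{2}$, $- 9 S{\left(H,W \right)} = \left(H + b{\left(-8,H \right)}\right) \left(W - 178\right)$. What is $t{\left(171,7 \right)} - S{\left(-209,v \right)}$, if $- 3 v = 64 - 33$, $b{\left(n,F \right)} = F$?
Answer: $\frac{240058}{27} \approx 8891.0$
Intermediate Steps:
$v = - \frac{31}{3}$ ($v = - \frac{64 - 33}{3} = \left(- \frac{1}{3}\right) 31 = - \frac{31}{3} \approx -10.333$)
$S{\left(H,W \right)} = - \frac{2 H \left(-178 + W\right)}{9}$ ($S{\left(H,W \right)} = - \frac{\left(H + H\right) \left(W - 178\right)}{9} = - \frac{2 H \left(-178 + W\right)}{9}$)
$t{\left(L,r \right)} = 144$ ($t{\left(L,r \right)} = 12^{2} = 144$)
$t{\left(171,7 \right)} - S{\left(-209,v \right)} = 144 - \frac{2}{9} \left(-209\right) \left(178 - - \frac{31}{3}\right) = 144 - \frac{2}{9} \left(-209\right) \left(178 + \frac{31}{3}\right) = 144 - \frac{2}{9} \left(-209\right) \frac{565}{3} = 144 - - \frac{236170}{27} = 144 + \frac{236170}{27} = \frac{240058}{27}$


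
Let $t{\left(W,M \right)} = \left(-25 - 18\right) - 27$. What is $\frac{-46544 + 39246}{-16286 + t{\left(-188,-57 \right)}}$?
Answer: $\frac{3649}{8178} \approx 0.4462$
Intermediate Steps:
$t{\left(W,M \right)} = -70$ ($t{\left(W,M \right)} = -43 - 27 = -70$)
$\frac{-46544 + 39246}{-16286 + t{\left(-188,-57 \right)}} = \frac{-46544 + 39246}{-16286 - 70} = - \frac{7298}{-16356} = \left(-7298\right) \left(- \frac{1}{16356}\right) = \frac{3649}{8178}$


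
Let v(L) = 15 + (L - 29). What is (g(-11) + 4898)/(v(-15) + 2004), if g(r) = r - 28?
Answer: 4859/1975 ≈ 2.4603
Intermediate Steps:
g(r) = -28 + r
v(L) = -14 + L (v(L) = 15 + (-29 + L) = -14 + L)
(g(-11) + 4898)/(v(-15) + 2004) = ((-28 - 11) + 4898)/((-14 - 15) + 2004) = (-39 + 4898)/(-29 + 2004) = 4859/1975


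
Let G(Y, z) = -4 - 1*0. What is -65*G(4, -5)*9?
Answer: 2340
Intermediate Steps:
G(Y, z) = -4 (G(Y, z) = -4 + 0 = -4)
-65*G(4, -5)*9 = -65*(-4)*9 = 260*9 = 2340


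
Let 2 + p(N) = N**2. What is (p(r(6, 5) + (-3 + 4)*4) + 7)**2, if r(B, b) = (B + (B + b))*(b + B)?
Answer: 1331228196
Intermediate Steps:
r(B, b) = (B + b)*(b + 2*B) (r(B, b) = (b + 2*B)*(B + b) = (B + b)*(b + 2*B))
p(N) = -2 + N**2
(p(r(6, 5) + (-3 + 4)*4) + 7)**2 = ((-2 + ((5**2 + 2*6**2 + 3*6*5) + (-3 + 4)*4)**2) + 7)**2 = ((-2 + ((25 + 2*36 + 90) + 1*4)**2) + 7)**2 = ((-2 + ((25 + 72 + 90) + 4)**2) + 7)**2 = ((-2 + (187 + 4)**2) + 7)**2 = ((-2 + 191**2) + 7)**2 = ((-2 + 36481) + 7)**2 = (36479 + 7)**2 = 36486**2 = 1331228196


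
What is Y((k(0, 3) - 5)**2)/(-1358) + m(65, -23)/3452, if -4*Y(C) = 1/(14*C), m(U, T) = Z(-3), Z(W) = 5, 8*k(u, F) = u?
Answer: 2377363/1640735600 ≈ 0.0014490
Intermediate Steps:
k(u, F) = u/8
m(U, T) = 5
Y(C) = -1/(56*C) (Y(C) = -1/(4*14*C) = -1/(56*C))
Y((k(0, 3) - 5)**2)/(-1358) + m(65, -23)/3452 = -1/(56*((1/8)*0 - 5)**2)/(-1358) + 5/3452 = -1/(56*(0 - 5)**2)*(-1/1358) + 5*(1/3452) = -1/(56*((-5)**2))*(-1/1358) + 5/3452 = -1/56/25*(-1/1358) + 5/3452 = -1/56*1/25*(-1/1358) + 5/3452 = -1/1400*(-1/1358) + 5/3452 = 1/1901200 + 5/3452 = 2377363/1640735600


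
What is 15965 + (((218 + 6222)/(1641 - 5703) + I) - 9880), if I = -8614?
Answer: -5139619/2031 ≈ -2530.6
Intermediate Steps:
15965 + (((218 + 6222)/(1641 - 5703) + I) - 9880) = 15965 + (((218 + 6222)/(1641 - 5703) - 8614) - 9880) = 15965 + ((6440/(-4062) - 8614) - 9880) = 15965 + ((6440*(-1/4062) - 8614) - 9880) = 15965 + ((-3220/2031 - 8614) - 9880) = 15965 + (-17498254/2031 - 9880) = 15965 - 37564534/2031 = -5139619/2031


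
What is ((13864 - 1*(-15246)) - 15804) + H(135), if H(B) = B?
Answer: 13441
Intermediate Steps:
((13864 - 1*(-15246)) - 15804) + H(135) = ((13864 - 1*(-15246)) - 15804) + 135 = ((13864 + 15246) - 15804) + 135 = (29110 - 15804) + 135 = 13306 + 135 = 13441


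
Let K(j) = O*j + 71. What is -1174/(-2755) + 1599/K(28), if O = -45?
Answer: -2531/2755 ≈ -0.91869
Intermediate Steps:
K(j) = 71 - 45*j (K(j) = -45*j + 71 = 71 - 45*j)
-1174/(-2755) + 1599/K(28) = -1174/(-2755) + 1599/(71 - 45*28) = -1174*(-1/2755) + 1599/(71 - 1260) = 1174/2755 + 1599/(-1189) = 1174/2755 + 1599*(-1/1189) = 1174/2755 - 39/29 = -2531/2755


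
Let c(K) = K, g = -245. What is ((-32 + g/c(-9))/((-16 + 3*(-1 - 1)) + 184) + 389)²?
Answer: 321623960161/2125764 ≈ 1.5130e+5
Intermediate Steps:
((-32 + g/c(-9))/((-16 + 3*(-1 - 1)) + 184) + 389)² = ((-32 - 245/(-9))/((-16 + 3*(-1 - 1)) + 184) + 389)² = ((-32 - 245*(-⅑))/((-16 + 3*(-2)) + 184) + 389)² = ((-32 + 245/9)/((-16 - 6) + 184) + 389)² = (-43/(9*(-22 + 184)) + 389)² = (-43/9/162 + 389)² = (-43/9*1/162 + 389)² = (-43/1458 + 389)² = (567119/1458)² = 321623960161/2125764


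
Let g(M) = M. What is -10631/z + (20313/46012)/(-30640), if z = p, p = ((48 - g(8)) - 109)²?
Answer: -14987762156273/6712094364480 ≈ -2.2329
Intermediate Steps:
p = 4761 (p = ((48 - 1*8) - 109)² = ((48 - 8) - 109)² = (40 - 109)² = (-69)² = 4761)
z = 4761
-10631/z + (20313/46012)/(-30640) = -10631/4761 + (20313/46012)/(-30640) = -10631*1/4761 + (20313*(1/46012))*(-1/30640) = -10631/4761 + (20313/46012)*(-1/30640) = -10631/4761 - 20313/1409807680 = -14987762156273/6712094364480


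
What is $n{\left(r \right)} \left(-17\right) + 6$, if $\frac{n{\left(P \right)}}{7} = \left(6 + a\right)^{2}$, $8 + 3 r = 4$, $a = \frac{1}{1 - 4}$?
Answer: $- \frac{34337}{9} \approx -3815.2$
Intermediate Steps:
$a = - \frac{1}{3}$ ($a = \frac{1}{-3} = - \frac{1}{3} \approx -0.33333$)
$r = - \frac{4}{3}$ ($r = - \frac{8}{3} + \frac{1}{3} \cdot 4 = - \frac{8}{3} + \frac{4}{3} = - \frac{4}{3} \approx -1.3333$)
$n{\left(P \right)} = \frac{2023}{9}$ ($n{\left(P \right)} = 7 \left(6 - \frac{1}{3}\right)^{2} = 7 \left(\frac{17}{3}\right)^{2} = 7 \cdot \frac{289}{9} = \frac{2023}{9}$)
$n{\left(r \right)} \left(-17\right) + 6 = \frac{2023}{9} \left(-17\right) + 6 = - \frac{34391}{9} + 6 = - \frac{34337}{9}$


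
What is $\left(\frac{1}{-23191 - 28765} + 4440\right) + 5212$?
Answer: $\frac{501479311}{51956} \approx 9652.0$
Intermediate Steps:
$\left(\frac{1}{-23191 - 28765} + 4440\right) + 5212 = \left(\frac{1}{-51956} + 4440\right) + 5212 = \left(- \frac{1}{51956} + 4440\right) + 5212 = \frac{230684639}{51956} + 5212 = \frac{501479311}{51956}$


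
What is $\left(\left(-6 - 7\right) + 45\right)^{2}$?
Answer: $1024$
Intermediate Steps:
$\left(\left(-6 - 7\right) + 45\right)^{2} = \left(-13 + 45\right)^{2} = 32^{2} = 1024$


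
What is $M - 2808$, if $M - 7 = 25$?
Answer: $-2776$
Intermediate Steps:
$M = 32$ ($M = 7 + 25 = 32$)
$M - 2808 = 32 - 2808 = -2776$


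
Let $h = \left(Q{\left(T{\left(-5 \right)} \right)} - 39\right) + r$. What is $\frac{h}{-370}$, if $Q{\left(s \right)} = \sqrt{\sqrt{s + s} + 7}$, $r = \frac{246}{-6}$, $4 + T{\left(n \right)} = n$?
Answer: $\frac{8}{37} - \frac{\sqrt{7 + 3 i \sqrt{2}}}{370} \approx 0.20877 - 0.0020807 i$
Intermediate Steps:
$T{\left(n \right)} = -4 + n$
$r = -41$ ($r = 246 \left(- \frac{1}{6}\right) = -41$)
$Q{\left(s \right)} = \sqrt{7 + \sqrt{2} \sqrt{s}}$ ($Q{\left(s \right)} = \sqrt{\sqrt{2 s} + 7} = \sqrt{\sqrt{2} \sqrt{s} + 7} = \sqrt{7 + \sqrt{2} \sqrt{s}}$)
$h = -80 + \sqrt{7 + 3 i \sqrt{2}}$ ($h = \left(\sqrt{7 + \sqrt{2} \sqrt{-4 - 5}} - 39\right) - 41 = \left(\sqrt{7 + \sqrt{2} \sqrt{-9}} - 39\right) - 41 = \left(\sqrt{7 + \sqrt{2} \cdot 3 i} - 39\right) - 41 = \left(\sqrt{7 + 3 i \sqrt{2}} - 39\right) - 41 = \left(-39 + \sqrt{7 + 3 i \sqrt{2}}\right) - 41 = -80 + \sqrt{7 + 3 i \sqrt{2}} \approx -77.245 + 0.76985 i$)
$\frac{h}{-370} = \frac{-80 + \sqrt{7 + 3 i \sqrt{2}}}{-370} = \left(-80 + \sqrt{7 + 3 i \sqrt{2}}\right) \left(- \frac{1}{370}\right) = \frac{8}{37} - \frac{\sqrt{7 + 3 i \sqrt{2}}}{370}$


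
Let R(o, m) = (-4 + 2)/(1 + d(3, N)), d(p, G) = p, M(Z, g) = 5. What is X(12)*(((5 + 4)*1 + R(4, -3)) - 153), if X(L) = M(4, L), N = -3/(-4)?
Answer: -1445/2 ≈ -722.50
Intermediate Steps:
N = 3/4 (N = -3*(-1/4) = 3/4 ≈ 0.75000)
R(o, m) = -1/2 (R(o, m) = (-4 + 2)/(1 + 3) = -2/4 = -2*1/4 = -1/2)
X(L) = 5
X(12)*(((5 + 4)*1 + R(4, -3)) - 153) = 5*(((5 + 4)*1 - 1/2) - 153) = 5*((9*1 - 1/2) - 153) = 5*((9 - 1/2) - 153) = 5*(17/2 - 153) = 5*(-289/2) = -1445/2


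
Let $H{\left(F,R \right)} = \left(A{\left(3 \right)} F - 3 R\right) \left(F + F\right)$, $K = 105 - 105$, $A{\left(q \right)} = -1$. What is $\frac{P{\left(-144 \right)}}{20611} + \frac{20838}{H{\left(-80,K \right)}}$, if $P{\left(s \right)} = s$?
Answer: $- \frac{215667609}{131910400} \approx -1.635$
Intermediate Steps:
$K = 0$
$H{\left(F,R \right)} = 2 F \left(- F - 3 R\right)$ ($H{\left(F,R \right)} = \left(- F - 3 R\right) \left(F + F\right) = \left(- F - 3 R\right) 2 F = 2 F \left(- F - 3 R\right)$)
$\frac{P{\left(-144 \right)}}{20611} + \frac{20838}{H{\left(-80,K \right)}} = - \frac{144}{20611} + \frac{20838}{2 \left(-80\right) \left(\left(-1\right) \left(-80\right) - 0\right)} = \left(-144\right) \frac{1}{20611} + \frac{20838}{2 \left(-80\right) \left(80 + 0\right)} = - \frac{144}{20611} + \frac{20838}{2 \left(-80\right) 80} = - \frac{144}{20611} + \frac{20838}{-12800} = - \frac{144}{20611} + 20838 \left(- \frac{1}{12800}\right) = - \frac{144}{20611} - \frac{10419}{6400} = - \frac{215667609}{131910400}$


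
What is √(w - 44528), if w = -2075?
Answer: I*√46603 ≈ 215.88*I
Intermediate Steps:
√(w - 44528) = √(-2075 - 44528) = √(-46603) = I*√46603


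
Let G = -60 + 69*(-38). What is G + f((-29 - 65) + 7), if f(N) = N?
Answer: -2769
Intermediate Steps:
G = -2682 (G = -60 - 2622 = -2682)
G + f((-29 - 65) + 7) = -2682 + ((-29 - 65) + 7) = -2682 + (-94 + 7) = -2682 - 87 = -2769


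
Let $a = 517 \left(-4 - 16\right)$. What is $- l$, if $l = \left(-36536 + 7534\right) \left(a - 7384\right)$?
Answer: $-514031448$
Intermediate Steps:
$a = -10340$ ($a = 517 \left(-4 - 16\right) = 517 \left(-20\right) = -10340$)
$l = 514031448$ ($l = \left(-36536 + 7534\right) \left(-10340 - 7384\right) = \left(-29002\right) \left(-17724\right) = 514031448$)
$- l = \left(-1\right) 514031448 = -514031448$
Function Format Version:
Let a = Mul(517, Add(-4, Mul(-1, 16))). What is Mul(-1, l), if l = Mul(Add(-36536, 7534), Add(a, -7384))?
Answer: -514031448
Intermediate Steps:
a = -10340 (a = Mul(517, Add(-4, -16)) = Mul(517, -20) = -10340)
l = 514031448 (l = Mul(Add(-36536, 7534), Add(-10340, -7384)) = Mul(-29002, -17724) = 514031448)
Mul(-1, l) = Mul(-1, 514031448) = -514031448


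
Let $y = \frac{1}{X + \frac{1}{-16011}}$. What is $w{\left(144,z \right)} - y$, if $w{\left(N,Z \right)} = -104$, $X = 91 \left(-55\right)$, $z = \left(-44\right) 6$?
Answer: $- \frac{8334029813}{80135056} \approx -104.0$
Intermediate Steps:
$z = -264$
$X = -5005$
$y = - \frac{16011}{80135056}$ ($y = \frac{1}{-5005 + \frac{1}{-16011}} = \frac{1}{-5005 - \frac{1}{16011}} = \frac{1}{- \frac{80135056}{16011}} = - \frac{16011}{80135056} \approx -0.0001998$)
$w{\left(144,z \right)} - y = -104 - - \frac{16011}{80135056} = -104 + \frac{16011}{80135056} = - \frac{8334029813}{80135056}$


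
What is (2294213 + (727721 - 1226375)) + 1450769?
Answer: 3246328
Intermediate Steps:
(2294213 + (727721 - 1226375)) + 1450769 = (2294213 - 498654) + 1450769 = 1795559 + 1450769 = 3246328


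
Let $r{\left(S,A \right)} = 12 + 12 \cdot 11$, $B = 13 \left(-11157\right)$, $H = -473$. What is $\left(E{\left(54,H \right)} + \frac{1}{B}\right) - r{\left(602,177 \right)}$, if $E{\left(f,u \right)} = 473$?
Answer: $\frac{47718488}{145041} \approx 329.0$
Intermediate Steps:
$B = -145041$
$r{\left(S,A \right)} = 144$ ($r{\left(S,A \right)} = 12 + 132 = 144$)
$\left(E{\left(54,H \right)} + \frac{1}{B}\right) - r{\left(602,177 \right)} = \left(473 + \frac{1}{-145041}\right) - 144 = \left(473 - \frac{1}{145041}\right) - 144 = \frac{68604392}{145041} - 144 = \frac{47718488}{145041}$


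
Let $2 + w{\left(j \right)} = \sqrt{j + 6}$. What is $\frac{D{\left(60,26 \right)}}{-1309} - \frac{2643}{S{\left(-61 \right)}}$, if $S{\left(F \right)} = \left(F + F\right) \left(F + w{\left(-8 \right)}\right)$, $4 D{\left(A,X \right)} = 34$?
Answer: $- \frac{593792}{1695617} - \frac{2643 i \sqrt{2}}{484462} \approx -0.35019 - 0.0077153 i$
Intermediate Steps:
$w{\left(j \right)} = -2 + \sqrt{6 + j}$ ($w{\left(j \right)} = -2 + \sqrt{j + 6} = -2 + \sqrt{6 + j}$)
$D{\left(A,X \right)} = \frac{17}{2}$ ($D{\left(A,X \right)} = \frac{1}{4} \cdot 34 = \frac{17}{2}$)
$S{\left(F \right)} = 2 F \left(-2 + F + i \sqrt{2}\right)$ ($S{\left(F \right)} = \left(F + F\right) \left(F - \left(2 - \sqrt{6 - 8}\right)\right) = 2 F \left(F - \left(2 - \sqrt{-2}\right)\right) = 2 F \left(F - \left(2 - i \sqrt{2}\right)\right) = 2 F \left(-2 + F + i \sqrt{2}\right)$)
$\frac{D{\left(60,26 \right)}}{-1309} - \frac{2643}{S{\left(-61 \right)}} = \frac{17}{2 \left(-1309\right)} - \frac{2643}{2 \left(-61\right) \left(-2 - 61 + i \sqrt{2}\right)} = \frac{17}{2} \left(- \frac{1}{1309}\right) - \frac{2643}{2 \left(-61\right) \left(-63 + i \sqrt{2}\right)} = - \frac{1}{154} - \frac{2643}{7686 - 122 i \sqrt{2}}$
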